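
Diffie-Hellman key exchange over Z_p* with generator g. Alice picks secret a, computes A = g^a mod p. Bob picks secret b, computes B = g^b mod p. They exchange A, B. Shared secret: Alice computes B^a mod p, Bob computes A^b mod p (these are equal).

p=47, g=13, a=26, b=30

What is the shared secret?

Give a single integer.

A = 13^26 mod 47  (bits of 26 = 11010)
  bit 0 = 1: r = r^2 * 13 mod 47 = 1^2 * 13 = 1*13 = 13
  bit 1 = 1: r = r^2 * 13 mod 47 = 13^2 * 13 = 28*13 = 35
  bit 2 = 0: r = r^2 mod 47 = 35^2 = 3
  bit 3 = 1: r = r^2 * 13 mod 47 = 3^2 * 13 = 9*13 = 23
  bit 4 = 0: r = r^2 mod 47 = 23^2 = 12
  -> A = 12
B = 13^30 mod 47  (bits of 30 = 11110)
  bit 0 = 1: r = r^2 * 13 mod 47 = 1^2 * 13 = 1*13 = 13
  bit 1 = 1: r = r^2 * 13 mod 47 = 13^2 * 13 = 28*13 = 35
  bit 2 = 1: r = r^2 * 13 mod 47 = 35^2 * 13 = 3*13 = 39
  bit 3 = 1: r = r^2 * 13 mod 47 = 39^2 * 13 = 17*13 = 33
  bit 4 = 0: r = r^2 mod 47 = 33^2 = 8
  -> B = 8
s = B^a = 8^26 mod 47  (bits of 26 = 11010)
  bit 0 = 1: r = r^2 * 8 mod 47 = 1^2 * 8 = 1*8 = 8
  bit 1 = 1: r = r^2 * 8 mod 47 = 8^2 * 8 = 17*8 = 42
  bit 2 = 0: r = r^2 mod 47 = 42^2 = 25
  bit 3 = 1: r = r^2 * 8 mod 47 = 25^2 * 8 = 14*8 = 18
  bit 4 = 0: r = r^2 mod 47 = 18^2 = 42
  -> s = B^a = 42

Answer: 42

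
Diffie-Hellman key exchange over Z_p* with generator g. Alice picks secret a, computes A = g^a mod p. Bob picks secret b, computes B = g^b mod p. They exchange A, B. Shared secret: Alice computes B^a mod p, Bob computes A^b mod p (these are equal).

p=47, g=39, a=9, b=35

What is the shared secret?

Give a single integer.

A = 39^9 mod 47  (bits of 9 = 1001)
  bit 0 = 1: r = r^2 * 39 mod 47 = 1^2 * 39 = 1*39 = 39
  bit 1 = 0: r = r^2 mod 47 = 39^2 = 17
  bit 2 = 0: r = r^2 mod 47 = 17^2 = 7
  bit 3 = 1: r = r^2 * 39 mod 47 = 7^2 * 39 = 2*39 = 31
  -> A = 31
B = 39^35 mod 47  (bits of 35 = 100011)
  bit 0 = 1: r = r^2 * 39 mod 47 = 1^2 * 39 = 1*39 = 39
  bit 1 = 0: r = r^2 mod 47 = 39^2 = 17
  bit 2 = 0: r = r^2 mod 47 = 17^2 = 7
  bit 3 = 0: r = r^2 mod 47 = 7^2 = 2
  bit 4 = 1: r = r^2 * 39 mod 47 = 2^2 * 39 = 4*39 = 15
  bit 5 = 1: r = r^2 * 39 mod 47 = 15^2 * 39 = 37*39 = 33
  -> B = 33
s = B^a = 33^9 mod 47  (bits of 9 = 1001)
  bit 0 = 1: r = r^2 * 33 mod 47 = 1^2 * 33 = 1*33 = 33
  bit 1 = 0: r = r^2 mod 47 = 33^2 = 8
  bit 2 = 0: r = r^2 mod 47 = 8^2 = 17
  bit 3 = 1: r = r^2 * 33 mod 47 = 17^2 * 33 = 7*33 = 43
  -> s = B^a = 43

Answer: 43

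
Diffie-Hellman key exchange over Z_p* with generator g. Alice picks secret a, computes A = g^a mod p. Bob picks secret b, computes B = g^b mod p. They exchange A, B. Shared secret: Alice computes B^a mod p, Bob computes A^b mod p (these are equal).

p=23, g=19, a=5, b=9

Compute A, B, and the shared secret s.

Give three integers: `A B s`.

Answer: 11 10 19

Derivation:
A = 19^5 mod 23  (bits of 5 = 101)
  bit 0 = 1: r = r^2 * 19 mod 23 = 1^2 * 19 = 1*19 = 19
  bit 1 = 0: r = r^2 mod 23 = 19^2 = 16
  bit 2 = 1: r = r^2 * 19 mod 23 = 16^2 * 19 = 3*19 = 11
  -> A = 11
B = 19^9 mod 23  (bits of 9 = 1001)
  bit 0 = 1: r = r^2 * 19 mod 23 = 1^2 * 19 = 1*19 = 19
  bit 1 = 0: r = r^2 mod 23 = 19^2 = 16
  bit 2 = 0: r = r^2 mod 23 = 16^2 = 3
  bit 3 = 1: r = r^2 * 19 mod 23 = 3^2 * 19 = 9*19 = 10
  -> B = 10
s = B^a = 10^5 mod 23  (bits of 5 = 101)
  bit 0 = 1: r = r^2 * 10 mod 23 = 1^2 * 10 = 1*10 = 10
  bit 1 = 0: r = r^2 mod 23 = 10^2 = 8
  bit 2 = 1: r = r^2 * 10 mod 23 = 8^2 * 10 = 18*10 = 19
  -> s = B^a = 19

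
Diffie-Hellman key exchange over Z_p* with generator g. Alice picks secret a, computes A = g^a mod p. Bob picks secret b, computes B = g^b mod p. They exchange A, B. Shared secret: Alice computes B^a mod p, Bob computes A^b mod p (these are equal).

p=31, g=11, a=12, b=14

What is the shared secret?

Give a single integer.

Answer: 2

Derivation:
A = 11^12 mod 31  (bits of 12 = 1100)
  bit 0 = 1: r = r^2 * 11 mod 31 = 1^2 * 11 = 1*11 = 11
  bit 1 = 1: r = r^2 * 11 mod 31 = 11^2 * 11 = 28*11 = 29
  bit 2 = 0: r = r^2 mod 31 = 29^2 = 4
  bit 3 = 0: r = r^2 mod 31 = 4^2 = 16
  -> A = 16
B = 11^14 mod 31  (bits of 14 = 1110)
  bit 0 = 1: r = r^2 * 11 mod 31 = 1^2 * 11 = 1*11 = 11
  bit 1 = 1: r = r^2 * 11 mod 31 = 11^2 * 11 = 28*11 = 29
  bit 2 = 1: r = r^2 * 11 mod 31 = 29^2 * 11 = 4*11 = 13
  bit 3 = 0: r = r^2 mod 31 = 13^2 = 14
  -> B = 14
s = B^a = 14^12 mod 31  (bits of 12 = 1100)
  bit 0 = 1: r = r^2 * 14 mod 31 = 1^2 * 14 = 1*14 = 14
  bit 1 = 1: r = r^2 * 14 mod 31 = 14^2 * 14 = 10*14 = 16
  bit 2 = 0: r = r^2 mod 31 = 16^2 = 8
  bit 3 = 0: r = r^2 mod 31 = 8^2 = 2
  -> s = B^a = 2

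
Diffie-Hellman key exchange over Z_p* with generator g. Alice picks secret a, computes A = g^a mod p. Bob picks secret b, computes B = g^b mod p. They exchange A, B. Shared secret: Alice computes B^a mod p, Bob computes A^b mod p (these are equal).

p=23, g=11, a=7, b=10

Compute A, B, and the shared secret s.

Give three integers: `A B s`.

Answer: 7 2 13

Derivation:
A = 11^7 mod 23  (bits of 7 = 111)
  bit 0 = 1: r = r^2 * 11 mod 23 = 1^2 * 11 = 1*11 = 11
  bit 1 = 1: r = r^2 * 11 mod 23 = 11^2 * 11 = 6*11 = 20
  bit 2 = 1: r = r^2 * 11 mod 23 = 20^2 * 11 = 9*11 = 7
  -> A = 7
B = 11^10 mod 23  (bits of 10 = 1010)
  bit 0 = 1: r = r^2 * 11 mod 23 = 1^2 * 11 = 1*11 = 11
  bit 1 = 0: r = r^2 mod 23 = 11^2 = 6
  bit 2 = 1: r = r^2 * 11 mod 23 = 6^2 * 11 = 13*11 = 5
  bit 3 = 0: r = r^2 mod 23 = 5^2 = 2
  -> B = 2
s = B^a = 2^7 mod 23  (bits of 7 = 111)
  bit 0 = 1: r = r^2 * 2 mod 23 = 1^2 * 2 = 1*2 = 2
  bit 1 = 1: r = r^2 * 2 mod 23 = 2^2 * 2 = 4*2 = 8
  bit 2 = 1: r = r^2 * 2 mod 23 = 8^2 * 2 = 18*2 = 13
  -> s = B^a = 13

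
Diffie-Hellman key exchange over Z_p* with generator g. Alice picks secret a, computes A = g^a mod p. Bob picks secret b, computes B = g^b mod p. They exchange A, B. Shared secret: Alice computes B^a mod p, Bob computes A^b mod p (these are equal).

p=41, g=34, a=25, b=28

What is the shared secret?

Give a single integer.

A = 34^25 mod 41  (bits of 25 = 11001)
  bit 0 = 1: r = r^2 * 34 mod 41 = 1^2 * 34 = 1*34 = 34
  bit 1 = 1: r = r^2 * 34 mod 41 = 34^2 * 34 = 8*34 = 26
  bit 2 = 0: r = r^2 mod 41 = 26^2 = 20
  bit 3 = 0: r = r^2 mod 41 = 20^2 = 31
  bit 4 = 1: r = r^2 * 34 mod 41 = 31^2 * 34 = 18*34 = 38
  -> A = 38
B = 34^28 mod 41  (bits of 28 = 11100)
  bit 0 = 1: r = r^2 * 34 mod 41 = 1^2 * 34 = 1*34 = 34
  bit 1 = 1: r = r^2 * 34 mod 41 = 34^2 * 34 = 8*34 = 26
  bit 2 = 1: r = r^2 * 34 mod 41 = 26^2 * 34 = 20*34 = 24
  bit 3 = 0: r = r^2 mod 41 = 24^2 = 2
  bit 4 = 0: r = r^2 mod 41 = 2^2 = 4
  -> B = 4
s = B^a = 4^25 mod 41  (bits of 25 = 11001)
  bit 0 = 1: r = r^2 * 4 mod 41 = 1^2 * 4 = 1*4 = 4
  bit 1 = 1: r = r^2 * 4 mod 41 = 4^2 * 4 = 16*4 = 23
  bit 2 = 0: r = r^2 mod 41 = 23^2 = 37
  bit 3 = 0: r = r^2 mod 41 = 37^2 = 16
  bit 4 = 1: r = r^2 * 4 mod 41 = 16^2 * 4 = 10*4 = 40
  -> s = B^a = 40

Answer: 40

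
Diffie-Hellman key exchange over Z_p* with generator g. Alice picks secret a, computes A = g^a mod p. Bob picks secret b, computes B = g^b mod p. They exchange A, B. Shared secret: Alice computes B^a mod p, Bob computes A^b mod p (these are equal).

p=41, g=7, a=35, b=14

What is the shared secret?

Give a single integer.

Answer: 9

Derivation:
A = 7^35 mod 41  (bits of 35 = 100011)
  bit 0 = 1: r = r^2 * 7 mod 41 = 1^2 * 7 = 1*7 = 7
  bit 1 = 0: r = r^2 mod 41 = 7^2 = 8
  bit 2 = 0: r = r^2 mod 41 = 8^2 = 23
  bit 3 = 0: r = r^2 mod 41 = 23^2 = 37
  bit 4 = 1: r = r^2 * 7 mod 41 = 37^2 * 7 = 16*7 = 30
  bit 5 = 1: r = r^2 * 7 mod 41 = 30^2 * 7 = 39*7 = 27
  -> A = 27
B = 7^14 mod 41  (bits of 14 = 1110)
  bit 0 = 1: r = r^2 * 7 mod 41 = 1^2 * 7 = 1*7 = 7
  bit 1 = 1: r = r^2 * 7 mod 41 = 7^2 * 7 = 8*7 = 15
  bit 2 = 1: r = r^2 * 7 mod 41 = 15^2 * 7 = 20*7 = 17
  bit 3 = 0: r = r^2 mod 41 = 17^2 = 2
  -> B = 2
s = B^a = 2^35 mod 41  (bits of 35 = 100011)
  bit 0 = 1: r = r^2 * 2 mod 41 = 1^2 * 2 = 1*2 = 2
  bit 1 = 0: r = r^2 mod 41 = 2^2 = 4
  bit 2 = 0: r = r^2 mod 41 = 4^2 = 16
  bit 3 = 0: r = r^2 mod 41 = 16^2 = 10
  bit 4 = 1: r = r^2 * 2 mod 41 = 10^2 * 2 = 18*2 = 36
  bit 5 = 1: r = r^2 * 2 mod 41 = 36^2 * 2 = 25*2 = 9
  -> s = B^a = 9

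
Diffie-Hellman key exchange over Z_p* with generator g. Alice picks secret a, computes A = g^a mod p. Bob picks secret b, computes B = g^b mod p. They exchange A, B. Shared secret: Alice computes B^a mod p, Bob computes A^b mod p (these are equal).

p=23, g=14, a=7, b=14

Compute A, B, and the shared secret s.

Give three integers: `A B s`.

A = 14^7 mod 23  (bits of 7 = 111)
  bit 0 = 1: r = r^2 * 14 mod 23 = 1^2 * 14 = 1*14 = 14
  bit 1 = 1: r = r^2 * 14 mod 23 = 14^2 * 14 = 12*14 = 7
  bit 2 = 1: r = r^2 * 14 mod 23 = 7^2 * 14 = 3*14 = 19
  -> A = 19
B = 14^14 mod 23  (bits of 14 = 1110)
  bit 0 = 1: r = r^2 * 14 mod 23 = 1^2 * 14 = 1*14 = 14
  bit 1 = 1: r = r^2 * 14 mod 23 = 14^2 * 14 = 12*14 = 7
  bit 2 = 1: r = r^2 * 14 mod 23 = 7^2 * 14 = 3*14 = 19
  bit 3 = 0: r = r^2 mod 23 = 19^2 = 16
  -> B = 16
s = B^a = 16^7 mod 23  (bits of 7 = 111)
  bit 0 = 1: r = r^2 * 16 mod 23 = 1^2 * 16 = 1*16 = 16
  bit 1 = 1: r = r^2 * 16 mod 23 = 16^2 * 16 = 3*16 = 2
  bit 2 = 1: r = r^2 * 16 mod 23 = 2^2 * 16 = 4*16 = 18
  -> s = B^a = 18

Answer: 19 16 18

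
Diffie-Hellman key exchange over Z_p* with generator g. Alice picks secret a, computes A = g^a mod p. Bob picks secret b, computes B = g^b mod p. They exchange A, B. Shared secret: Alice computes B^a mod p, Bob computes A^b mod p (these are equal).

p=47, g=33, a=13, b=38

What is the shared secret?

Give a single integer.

A = 33^13 mod 47  (bits of 13 = 1101)
  bit 0 = 1: r = r^2 * 33 mod 47 = 1^2 * 33 = 1*33 = 33
  bit 1 = 1: r = r^2 * 33 mod 47 = 33^2 * 33 = 8*33 = 29
  bit 2 = 0: r = r^2 mod 47 = 29^2 = 42
  bit 3 = 1: r = r^2 * 33 mod 47 = 42^2 * 33 = 25*33 = 26
  -> A = 26
B = 33^38 mod 47  (bits of 38 = 100110)
  bit 0 = 1: r = r^2 * 33 mod 47 = 1^2 * 33 = 1*33 = 33
  bit 1 = 0: r = r^2 mod 47 = 33^2 = 8
  bit 2 = 0: r = r^2 mod 47 = 8^2 = 17
  bit 3 = 1: r = r^2 * 33 mod 47 = 17^2 * 33 = 7*33 = 43
  bit 4 = 1: r = r^2 * 33 mod 47 = 43^2 * 33 = 16*33 = 11
  bit 5 = 0: r = r^2 mod 47 = 11^2 = 27
  -> B = 27
s = B^a = 27^13 mod 47  (bits of 13 = 1101)
  bit 0 = 1: r = r^2 * 27 mod 47 = 1^2 * 27 = 1*27 = 27
  bit 1 = 1: r = r^2 * 27 mod 47 = 27^2 * 27 = 24*27 = 37
  bit 2 = 0: r = r^2 mod 47 = 37^2 = 6
  bit 3 = 1: r = r^2 * 27 mod 47 = 6^2 * 27 = 36*27 = 32
  -> s = B^a = 32

Answer: 32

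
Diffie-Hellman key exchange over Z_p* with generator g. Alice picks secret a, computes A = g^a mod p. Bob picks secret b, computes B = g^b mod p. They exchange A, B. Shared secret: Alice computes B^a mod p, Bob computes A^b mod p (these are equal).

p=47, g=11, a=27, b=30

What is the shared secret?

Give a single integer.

A = 11^27 mod 47  (bits of 27 = 11011)
  bit 0 = 1: r = r^2 * 11 mod 47 = 1^2 * 11 = 1*11 = 11
  bit 1 = 1: r = r^2 * 11 mod 47 = 11^2 * 11 = 27*11 = 15
  bit 2 = 0: r = r^2 mod 47 = 15^2 = 37
  bit 3 = 1: r = r^2 * 11 mod 47 = 37^2 * 11 = 6*11 = 19
  bit 4 = 1: r = r^2 * 11 mod 47 = 19^2 * 11 = 32*11 = 23
  -> A = 23
B = 11^30 mod 47  (bits of 30 = 11110)
  bit 0 = 1: r = r^2 * 11 mod 47 = 1^2 * 11 = 1*11 = 11
  bit 1 = 1: r = r^2 * 11 mod 47 = 11^2 * 11 = 27*11 = 15
  bit 2 = 1: r = r^2 * 11 mod 47 = 15^2 * 11 = 37*11 = 31
  bit 3 = 1: r = r^2 * 11 mod 47 = 31^2 * 11 = 21*11 = 43
  bit 4 = 0: r = r^2 mod 47 = 43^2 = 16
  -> B = 16
s = B^a = 16^27 mod 47  (bits of 27 = 11011)
  bit 0 = 1: r = r^2 * 16 mod 47 = 1^2 * 16 = 1*16 = 16
  bit 1 = 1: r = r^2 * 16 mod 47 = 16^2 * 16 = 21*16 = 7
  bit 2 = 0: r = r^2 mod 47 = 7^2 = 2
  bit 3 = 1: r = r^2 * 16 mod 47 = 2^2 * 16 = 4*16 = 17
  bit 4 = 1: r = r^2 * 16 mod 47 = 17^2 * 16 = 7*16 = 18
  -> s = B^a = 18

Answer: 18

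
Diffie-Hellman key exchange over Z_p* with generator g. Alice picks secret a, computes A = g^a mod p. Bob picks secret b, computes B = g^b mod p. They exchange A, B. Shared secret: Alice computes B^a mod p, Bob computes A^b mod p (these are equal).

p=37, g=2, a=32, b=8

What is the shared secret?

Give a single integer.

A = 2^32 mod 37  (bits of 32 = 100000)
  bit 0 = 1: r = r^2 * 2 mod 37 = 1^2 * 2 = 1*2 = 2
  bit 1 = 0: r = r^2 mod 37 = 2^2 = 4
  bit 2 = 0: r = r^2 mod 37 = 4^2 = 16
  bit 3 = 0: r = r^2 mod 37 = 16^2 = 34
  bit 4 = 0: r = r^2 mod 37 = 34^2 = 9
  bit 5 = 0: r = r^2 mod 37 = 9^2 = 7
  -> A = 7
B = 2^8 mod 37  (bits of 8 = 1000)
  bit 0 = 1: r = r^2 * 2 mod 37 = 1^2 * 2 = 1*2 = 2
  bit 1 = 0: r = r^2 mod 37 = 2^2 = 4
  bit 2 = 0: r = r^2 mod 37 = 4^2 = 16
  bit 3 = 0: r = r^2 mod 37 = 16^2 = 34
  -> B = 34
s = B^a = 34^32 mod 37  (bits of 32 = 100000)
  bit 0 = 1: r = r^2 * 34 mod 37 = 1^2 * 34 = 1*34 = 34
  bit 1 = 0: r = r^2 mod 37 = 34^2 = 9
  bit 2 = 0: r = r^2 mod 37 = 9^2 = 7
  bit 3 = 0: r = r^2 mod 37 = 7^2 = 12
  bit 4 = 0: r = r^2 mod 37 = 12^2 = 33
  bit 5 = 0: r = r^2 mod 37 = 33^2 = 16
  -> s = B^a = 16

Answer: 16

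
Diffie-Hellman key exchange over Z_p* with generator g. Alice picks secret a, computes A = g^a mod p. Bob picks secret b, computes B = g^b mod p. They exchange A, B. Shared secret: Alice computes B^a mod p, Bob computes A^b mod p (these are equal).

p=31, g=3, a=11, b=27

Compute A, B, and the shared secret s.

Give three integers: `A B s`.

A = 3^11 mod 31  (bits of 11 = 1011)
  bit 0 = 1: r = r^2 * 3 mod 31 = 1^2 * 3 = 1*3 = 3
  bit 1 = 0: r = r^2 mod 31 = 3^2 = 9
  bit 2 = 1: r = r^2 * 3 mod 31 = 9^2 * 3 = 19*3 = 26
  bit 3 = 1: r = r^2 * 3 mod 31 = 26^2 * 3 = 25*3 = 13
  -> A = 13
B = 3^27 mod 31  (bits of 27 = 11011)
  bit 0 = 1: r = r^2 * 3 mod 31 = 1^2 * 3 = 1*3 = 3
  bit 1 = 1: r = r^2 * 3 mod 31 = 3^2 * 3 = 9*3 = 27
  bit 2 = 0: r = r^2 mod 31 = 27^2 = 16
  bit 3 = 1: r = r^2 * 3 mod 31 = 16^2 * 3 = 8*3 = 24
  bit 4 = 1: r = r^2 * 3 mod 31 = 24^2 * 3 = 18*3 = 23
  -> B = 23
s = B^a = 23^11 mod 31  (bits of 11 = 1011)
  bit 0 = 1: r = r^2 * 23 mod 31 = 1^2 * 23 = 1*23 = 23
  bit 1 = 0: r = r^2 mod 31 = 23^2 = 2
  bit 2 = 1: r = r^2 * 23 mod 31 = 2^2 * 23 = 4*23 = 30
  bit 3 = 1: r = r^2 * 23 mod 31 = 30^2 * 23 = 1*23 = 23
  -> s = B^a = 23

Answer: 13 23 23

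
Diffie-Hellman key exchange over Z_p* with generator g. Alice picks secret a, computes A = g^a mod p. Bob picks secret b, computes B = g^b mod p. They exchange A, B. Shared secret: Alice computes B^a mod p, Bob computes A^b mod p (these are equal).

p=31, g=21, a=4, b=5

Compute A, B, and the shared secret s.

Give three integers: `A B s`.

Answer: 18 6 25

Derivation:
A = 21^4 mod 31  (bits of 4 = 100)
  bit 0 = 1: r = r^2 * 21 mod 31 = 1^2 * 21 = 1*21 = 21
  bit 1 = 0: r = r^2 mod 31 = 21^2 = 7
  bit 2 = 0: r = r^2 mod 31 = 7^2 = 18
  -> A = 18
B = 21^5 mod 31  (bits of 5 = 101)
  bit 0 = 1: r = r^2 * 21 mod 31 = 1^2 * 21 = 1*21 = 21
  bit 1 = 0: r = r^2 mod 31 = 21^2 = 7
  bit 2 = 1: r = r^2 * 21 mod 31 = 7^2 * 21 = 18*21 = 6
  -> B = 6
s = B^a = 6^4 mod 31  (bits of 4 = 100)
  bit 0 = 1: r = r^2 * 6 mod 31 = 1^2 * 6 = 1*6 = 6
  bit 1 = 0: r = r^2 mod 31 = 6^2 = 5
  bit 2 = 0: r = r^2 mod 31 = 5^2 = 25
  -> s = B^a = 25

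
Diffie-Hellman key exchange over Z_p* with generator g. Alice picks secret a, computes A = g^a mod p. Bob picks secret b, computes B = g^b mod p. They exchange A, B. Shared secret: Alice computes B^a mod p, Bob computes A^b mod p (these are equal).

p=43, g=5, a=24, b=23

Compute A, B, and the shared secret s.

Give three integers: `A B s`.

A = 5^24 mod 43  (bits of 24 = 11000)
  bit 0 = 1: r = r^2 * 5 mod 43 = 1^2 * 5 = 1*5 = 5
  bit 1 = 1: r = r^2 * 5 mod 43 = 5^2 * 5 = 25*5 = 39
  bit 2 = 0: r = r^2 mod 43 = 39^2 = 16
  bit 3 = 0: r = r^2 mod 43 = 16^2 = 41
  bit 4 = 0: r = r^2 mod 43 = 41^2 = 4
  -> A = 4
B = 5^23 mod 43  (bits of 23 = 10111)
  bit 0 = 1: r = r^2 * 5 mod 43 = 1^2 * 5 = 1*5 = 5
  bit 1 = 0: r = r^2 mod 43 = 5^2 = 25
  bit 2 = 1: r = r^2 * 5 mod 43 = 25^2 * 5 = 23*5 = 29
  bit 3 = 1: r = r^2 * 5 mod 43 = 29^2 * 5 = 24*5 = 34
  bit 4 = 1: r = r^2 * 5 mod 43 = 34^2 * 5 = 38*5 = 18
  -> B = 18
s = B^a = 18^24 mod 43  (bits of 24 = 11000)
  bit 0 = 1: r = r^2 * 18 mod 43 = 1^2 * 18 = 1*18 = 18
  bit 1 = 1: r = r^2 * 18 mod 43 = 18^2 * 18 = 23*18 = 27
  bit 2 = 0: r = r^2 mod 43 = 27^2 = 41
  bit 3 = 0: r = r^2 mod 43 = 41^2 = 4
  bit 4 = 0: r = r^2 mod 43 = 4^2 = 16
  -> s = B^a = 16

Answer: 4 18 16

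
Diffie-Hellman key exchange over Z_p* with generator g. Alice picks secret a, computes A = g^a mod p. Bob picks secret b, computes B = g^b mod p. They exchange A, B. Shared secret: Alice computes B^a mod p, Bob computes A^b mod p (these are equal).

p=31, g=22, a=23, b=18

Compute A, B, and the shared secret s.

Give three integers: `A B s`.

A = 22^23 mod 31  (bits of 23 = 10111)
  bit 0 = 1: r = r^2 * 22 mod 31 = 1^2 * 22 = 1*22 = 22
  bit 1 = 0: r = r^2 mod 31 = 22^2 = 19
  bit 2 = 1: r = r^2 * 22 mod 31 = 19^2 * 22 = 20*22 = 6
  bit 3 = 1: r = r^2 * 22 mod 31 = 6^2 * 22 = 5*22 = 17
  bit 4 = 1: r = r^2 * 22 mod 31 = 17^2 * 22 = 10*22 = 3
  -> A = 3
B = 22^18 mod 31  (bits of 18 = 10010)
  bit 0 = 1: r = r^2 * 22 mod 31 = 1^2 * 22 = 1*22 = 22
  bit 1 = 0: r = r^2 mod 31 = 22^2 = 19
  bit 2 = 0: r = r^2 mod 31 = 19^2 = 20
  bit 3 = 1: r = r^2 * 22 mod 31 = 20^2 * 22 = 28*22 = 27
  bit 4 = 0: r = r^2 mod 31 = 27^2 = 16
  -> B = 16
s = B^a = 16^23 mod 31  (bits of 23 = 10111)
  bit 0 = 1: r = r^2 * 16 mod 31 = 1^2 * 16 = 1*16 = 16
  bit 1 = 0: r = r^2 mod 31 = 16^2 = 8
  bit 2 = 1: r = r^2 * 16 mod 31 = 8^2 * 16 = 2*16 = 1
  bit 3 = 1: r = r^2 * 16 mod 31 = 1^2 * 16 = 1*16 = 16
  bit 4 = 1: r = r^2 * 16 mod 31 = 16^2 * 16 = 8*16 = 4
  -> s = B^a = 4

Answer: 3 16 4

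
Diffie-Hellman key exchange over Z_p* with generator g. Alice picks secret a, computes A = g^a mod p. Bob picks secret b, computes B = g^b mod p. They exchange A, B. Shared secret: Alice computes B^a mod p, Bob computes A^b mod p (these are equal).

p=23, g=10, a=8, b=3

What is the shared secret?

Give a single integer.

A = 10^8 mod 23  (bits of 8 = 1000)
  bit 0 = 1: r = r^2 * 10 mod 23 = 1^2 * 10 = 1*10 = 10
  bit 1 = 0: r = r^2 mod 23 = 10^2 = 8
  bit 2 = 0: r = r^2 mod 23 = 8^2 = 18
  bit 3 = 0: r = r^2 mod 23 = 18^2 = 2
  -> A = 2
B = 10^3 mod 23  (bits of 3 = 11)
  bit 0 = 1: r = r^2 * 10 mod 23 = 1^2 * 10 = 1*10 = 10
  bit 1 = 1: r = r^2 * 10 mod 23 = 10^2 * 10 = 8*10 = 11
  -> B = 11
s = B^a = 11^8 mod 23  (bits of 8 = 1000)
  bit 0 = 1: r = r^2 * 11 mod 23 = 1^2 * 11 = 1*11 = 11
  bit 1 = 0: r = r^2 mod 23 = 11^2 = 6
  bit 2 = 0: r = r^2 mod 23 = 6^2 = 13
  bit 3 = 0: r = r^2 mod 23 = 13^2 = 8
  -> s = B^a = 8

Answer: 8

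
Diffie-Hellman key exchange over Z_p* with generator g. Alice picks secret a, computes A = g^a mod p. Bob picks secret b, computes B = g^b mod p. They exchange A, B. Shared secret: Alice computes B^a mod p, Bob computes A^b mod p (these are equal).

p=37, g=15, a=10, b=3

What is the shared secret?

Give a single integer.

Answer: 11

Derivation:
A = 15^10 mod 37  (bits of 10 = 1010)
  bit 0 = 1: r = r^2 * 15 mod 37 = 1^2 * 15 = 1*15 = 15
  bit 1 = 0: r = r^2 mod 37 = 15^2 = 3
  bit 2 = 1: r = r^2 * 15 mod 37 = 3^2 * 15 = 9*15 = 24
  bit 3 = 0: r = r^2 mod 37 = 24^2 = 21
  -> A = 21
B = 15^3 mod 37  (bits of 3 = 11)
  bit 0 = 1: r = r^2 * 15 mod 37 = 1^2 * 15 = 1*15 = 15
  bit 1 = 1: r = r^2 * 15 mod 37 = 15^2 * 15 = 3*15 = 8
  -> B = 8
s = B^a = 8^10 mod 37  (bits of 10 = 1010)
  bit 0 = 1: r = r^2 * 8 mod 37 = 1^2 * 8 = 1*8 = 8
  bit 1 = 0: r = r^2 mod 37 = 8^2 = 27
  bit 2 = 1: r = r^2 * 8 mod 37 = 27^2 * 8 = 26*8 = 23
  bit 3 = 0: r = r^2 mod 37 = 23^2 = 11
  -> s = B^a = 11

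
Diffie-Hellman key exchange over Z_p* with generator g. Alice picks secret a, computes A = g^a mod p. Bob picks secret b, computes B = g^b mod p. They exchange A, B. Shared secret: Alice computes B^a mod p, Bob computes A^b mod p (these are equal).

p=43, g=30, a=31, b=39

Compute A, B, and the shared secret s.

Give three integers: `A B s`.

Answer: 28 32 2

Derivation:
A = 30^31 mod 43  (bits of 31 = 11111)
  bit 0 = 1: r = r^2 * 30 mod 43 = 1^2 * 30 = 1*30 = 30
  bit 1 = 1: r = r^2 * 30 mod 43 = 30^2 * 30 = 40*30 = 39
  bit 2 = 1: r = r^2 * 30 mod 43 = 39^2 * 30 = 16*30 = 7
  bit 3 = 1: r = r^2 * 30 mod 43 = 7^2 * 30 = 6*30 = 8
  bit 4 = 1: r = r^2 * 30 mod 43 = 8^2 * 30 = 21*30 = 28
  -> A = 28
B = 30^39 mod 43  (bits of 39 = 100111)
  bit 0 = 1: r = r^2 * 30 mod 43 = 1^2 * 30 = 1*30 = 30
  bit 1 = 0: r = r^2 mod 43 = 30^2 = 40
  bit 2 = 0: r = r^2 mod 43 = 40^2 = 9
  bit 3 = 1: r = r^2 * 30 mod 43 = 9^2 * 30 = 38*30 = 22
  bit 4 = 1: r = r^2 * 30 mod 43 = 22^2 * 30 = 11*30 = 29
  bit 5 = 1: r = r^2 * 30 mod 43 = 29^2 * 30 = 24*30 = 32
  -> B = 32
s = B^a = 32^31 mod 43  (bits of 31 = 11111)
  bit 0 = 1: r = r^2 * 32 mod 43 = 1^2 * 32 = 1*32 = 32
  bit 1 = 1: r = r^2 * 32 mod 43 = 32^2 * 32 = 35*32 = 2
  bit 2 = 1: r = r^2 * 32 mod 43 = 2^2 * 32 = 4*32 = 42
  bit 3 = 1: r = r^2 * 32 mod 43 = 42^2 * 32 = 1*32 = 32
  bit 4 = 1: r = r^2 * 32 mod 43 = 32^2 * 32 = 35*32 = 2
  -> s = B^a = 2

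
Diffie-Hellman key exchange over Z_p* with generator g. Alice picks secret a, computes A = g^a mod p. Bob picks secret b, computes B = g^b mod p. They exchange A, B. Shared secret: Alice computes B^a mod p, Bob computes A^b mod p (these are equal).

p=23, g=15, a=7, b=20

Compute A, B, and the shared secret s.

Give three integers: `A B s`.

A = 15^7 mod 23  (bits of 7 = 111)
  bit 0 = 1: r = r^2 * 15 mod 23 = 1^2 * 15 = 1*15 = 15
  bit 1 = 1: r = r^2 * 15 mod 23 = 15^2 * 15 = 18*15 = 17
  bit 2 = 1: r = r^2 * 15 mod 23 = 17^2 * 15 = 13*15 = 11
  -> A = 11
B = 15^20 mod 23  (bits of 20 = 10100)
  bit 0 = 1: r = r^2 * 15 mod 23 = 1^2 * 15 = 1*15 = 15
  bit 1 = 0: r = r^2 mod 23 = 15^2 = 18
  bit 2 = 1: r = r^2 * 15 mod 23 = 18^2 * 15 = 2*15 = 7
  bit 3 = 0: r = r^2 mod 23 = 7^2 = 3
  bit 4 = 0: r = r^2 mod 23 = 3^2 = 9
  -> B = 9
s = B^a = 9^7 mod 23  (bits of 7 = 111)
  bit 0 = 1: r = r^2 * 9 mod 23 = 1^2 * 9 = 1*9 = 9
  bit 1 = 1: r = r^2 * 9 mod 23 = 9^2 * 9 = 12*9 = 16
  bit 2 = 1: r = r^2 * 9 mod 23 = 16^2 * 9 = 3*9 = 4
  -> s = B^a = 4

Answer: 11 9 4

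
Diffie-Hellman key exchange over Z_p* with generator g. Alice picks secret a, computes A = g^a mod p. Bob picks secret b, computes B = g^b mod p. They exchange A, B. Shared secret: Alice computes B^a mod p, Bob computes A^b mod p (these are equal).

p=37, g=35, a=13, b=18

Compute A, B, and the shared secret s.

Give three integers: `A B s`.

Answer: 22 36 36

Derivation:
A = 35^13 mod 37  (bits of 13 = 1101)
  bit 0 = 1: r = r^2 * 35 mod 37 = 1^2 * 35 = 1*35 = 35
  bit 1 = 1: r = r^2 * 35 mod 37 = 35^2 * 35 = 4*35 = 29
  bit 2 = 0: r = r^2 mod 37 = 29^2 = 27
  bit 3 = 1: r = r^2 * 35 mod 37 = 27^2 * 35 = 26*35 = 22
  -> A = 22
B = 35^18 mod 37  (bits of 18 = 10010)
  bit 0 = 1: r = r^2 * 35 mod 37 = 1^2 * 35 = 1*35 = 35
  bit 1 = 0: r = r^2 mod 37 = 35^2 = 4
  bit 2 = 0: r = r^2 mod 37 = 4^2 = 16
  bit 3 = 1: r = r^2 * 35 mod 37 = 16^2 * 35 = 34*35 = 6
  bit 4 = 0: r = r^2 mod 37 = 6^2 = 36
  -> B = 36
s = B^a = 36^13 mod 37  (bits of 13 = 1101)
  bit 0 = 1: r = r^2 * 36 mod 37 = 1^2 * 36 = 1*36 = 36
  bit 1 = 1: r = r^2 * 36 mod 37 = 36^2 * 36 = 1*36 = 36
  bit 2 = 0: r = r^2 mod 37 = 36^2 = 1
  bit 3 = 1: r = r^2 * 36 mod 37 = 1^2 * 36 = 1*36 = 36
  -> s = B^a = 36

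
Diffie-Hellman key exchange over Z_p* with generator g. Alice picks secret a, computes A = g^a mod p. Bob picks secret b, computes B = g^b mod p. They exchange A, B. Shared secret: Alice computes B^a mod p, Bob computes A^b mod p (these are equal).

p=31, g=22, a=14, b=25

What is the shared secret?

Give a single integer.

Answer: 25

Derivation:
A = 22^14 mod 31  (bits of 14 = 1110)
  bit 0 = 1: r = r^2 * 22 mod 31 = 1^2 * 22 = 1*22 = 22
  bit 1 = 1: r = r^2 * 22 mod 31 = 22^2 * 22 = 19*22 = 15
  bit 2 = 1: r = r^2 * 22 mod 31 = 15^2 * 22 = 8*22 = 21
  bit 3 = 0: r = r^2 mod 31 = 21^2 = 7
  -> A = 7
B = 22^25 mod 31  (bits of 25 = 11001)
  bit 0 = 1: r = r^2 * 22 mod 31 = 1^2 * 22 = 1*22 = 22
  bit 1 = 1: r = r^2 * 22 mod 31 = 22^2 * 22 = 19*22 = 15
  bit 2 = 0: r = r^2 mod 31 = 15^2 = 8
  bit 3 = 0: r = r^2 mod 31 = 8^2 = 2
  bit 4 = 1: r = r^2 * 22 mod 31 = 2^2 * 22 = 4*22 = 26
  -> B = 26
s = B^a = 26^14 mod 31  (bits of 14 = 1110)
  bit 0 = 1: r = r^2 * 26 mod 31 = 1^2 * 26 = 1*26 = 26
  bit 1 = 1: r = r^2 * 26 mod 31 = 26^2 * 26 = 25*26 = 30
  bit 2 = 1: r = r^2 * 26 mod 31 = 30^2 * 26 = 1*26 = 26
  bit 3 = 0: r = r^2 mod 31 = 26^2 = 25
  -> s = B^a = 25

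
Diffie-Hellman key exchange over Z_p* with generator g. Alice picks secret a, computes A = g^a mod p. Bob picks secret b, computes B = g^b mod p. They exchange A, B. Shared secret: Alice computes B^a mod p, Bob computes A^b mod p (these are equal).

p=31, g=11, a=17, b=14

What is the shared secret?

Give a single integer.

Answer: 10

Derivation:
A = 11^17 mod 31  (bits of 17 = 10001)
  bit 0 = 1: r = r^2 * 11 mod 31 = 1^2 * 11 = 1*11 = 11
  bit 1 = 0: r = r^2 mod 31 = 11^2 = 28
  bit 2 = 0: r = r^2 mod 31 = 28^2 = 9
  bit 3 = 0: r = r^2 mod 31 = 9^2 = 19
  bit 4 = 1: r = r^2 * 11 mod 31 = 19^2 * 11 = 20*11 = 3
  -> A = 3
B = 11^14 mod 31  (bits of 14 = 1110)
  bit 0 = 1: r = r^2 * 11 mod 31 = 1^2 * 11 = 1*11 = 11
  bit 1 = 1: r = r^2 * 11 mod 31 = 11^2 * 11 = 28*11 = 29
  bit 2 = 1: r = r^2 * 11 mod 31 = 29^2 * 11 = 4*11 = 13
  bit 3 = 0: r = r^2 mod 31 = 13^2 = 14
  -> B = 14
s = B^a = 14^17 mod 31  (bits of 17 = 10001)
  bit 0 = 1: r = r^2 * 14 mod 31 = 1^2 * 14 = 1*14 = 14
  bit 1 = 0: r = r^2 mod 31 = 14^2 = 10
  bit 2 = 0: r = r^2 mod 31 = 10^2 = 7
  bit 3 = 0: r = r^2 mod 31 = 7^2 = 18
  bit 4 = 1: r = r^2 * 14 mod 31 = 18^2 * 14 = 14*14 = 10
  -> s = B^a = 10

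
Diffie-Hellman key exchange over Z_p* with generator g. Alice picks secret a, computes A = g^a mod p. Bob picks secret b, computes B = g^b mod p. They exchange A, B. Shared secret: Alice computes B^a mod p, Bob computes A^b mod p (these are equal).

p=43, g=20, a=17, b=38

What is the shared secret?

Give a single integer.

Answer: 38

Derivation:
A = 20^17 mod 43  (bits of 17 = 10001)
  bit 0 = 1: r = r^2 * 20 mod 43 = 1^2 * 20 = 1*20 = 20
  bit 1 = 0: r = r^2 mod 43 = 20^2 = 13
  bit 2 = 0: r = r^2 mod 43 = 13^2 = 40
  bit 3 = 0: r = r^2 mod 43 = 40^2 = 9
  bit 4 = 1: r = r^2 * 20 mod 43 = 9^2 * 20 = 38*20 = 29
  -> A = 29
B = 20^38 mod 43  (bits of 38 = 100110)
  bit 0 = 1: r = r^2 * 20 mod 43 = 1^2 * 20 = 1*20 = 20
  bit 1 = 0: r = r^2 mod 43 = 20^2 = 13
  bit 2 = 0: r = r^2 mod 43 = 13^2 = 40
  bit 3 = 1: r = r^2 * 20 mod 43 = 40^2 * 20 = 9*20 = 8
  bit 4 = 1: r = r^2 * 20 mod 43 = 8^2 * 20 = 21*20 = 33
  bit 5 = 0: r = r^2 mod 43 = 33^2 = 14
  -> B = 14
s = B^a = 14^17 mod 43  (bits of 17 = 10001)
  bit 0 = 1: r = r^2 * 14 mod 43 = 1^2 * 14 = 1*14 = 14
  bit 1 = 0: r = r^2 mod 43 = 14^2 = 24
  bit 2 = 0: r = r^2 mod 43 = 24^2 = 17
  bit 3 = 0: r = r^2 mod 43 = 17^2 = 31
  bit 4 = 1: r = r^2 * 14 mod 43 = 31^2 * 14 = 15*14 = 38
  -> s = B^a = 38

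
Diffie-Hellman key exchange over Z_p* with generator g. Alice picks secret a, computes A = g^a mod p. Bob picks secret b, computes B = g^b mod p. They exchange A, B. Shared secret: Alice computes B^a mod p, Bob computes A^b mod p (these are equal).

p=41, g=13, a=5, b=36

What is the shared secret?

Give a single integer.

A = 13^5 mod 41  (bits of 5 = 101)
  bit 0 = 1: r = r^2 * 13 mod 41 = 1^2 * 13 = 1*13 = 13
  bit 1 = 0: r = r^2 mod 41 = 13^2 = 5
  bit 2 = 1: r = r^2 * 13 mod 41 = 5^2 * 13 = 25*13 = 38
  -> A = 38
B = 13^36 mod 41  (bits of 36 = 100100)
  bit 0 = 1: r = r^2 * 13 mod 41 = 1^2 * 13 = 1*13 = 13
  bit 1 = 0: r = r^2 mod 41 = 13^2 = 5
  bit 2 = 0: r = r^2 mod 41 = 5^2 = 25
  bit 3 = 1: r = r^2 * 13 mod 41 = 25^2 * 13 = 10*13 = 7
  bit 4 = 0: r = r^2 mod 41 = 7^2 = 8
  bit 5 = 0: r = r^2 mod 41 = 8^2 = 23
  -> B = 23
s = B^a = 23^5 mod 41  (bits of 5 = 101)
  bit 0 = 1: r = r^2 * 23 mod 41 = 1^2 * 23 = 1*23 = 23
  bit 1 = 0: r = r^2 mod 41 = 23^2 = 37
  bit 2 = 1: r = r^2 * 23 mod 41 = 37^2 * 23 = 16*23 = 40
  -> s = B^a = 40

Answer: 40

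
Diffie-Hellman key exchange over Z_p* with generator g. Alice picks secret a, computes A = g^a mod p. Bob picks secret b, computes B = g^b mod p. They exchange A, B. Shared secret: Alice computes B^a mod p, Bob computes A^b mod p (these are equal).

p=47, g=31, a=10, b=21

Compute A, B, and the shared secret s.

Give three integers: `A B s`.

Answer: 36 38 7

Derivation:
A = 31^10 mod 47  (bits of 10 = 1010)
  bit 0 = 1: r = r^2 * 31 mod 47 = 1^2 * 31 = 1*31 = 31
  bit 1 = 0: r = r^2 mod 47 = 31^2 = 21
  bit 2 = 1: r = r^2 * 31 mod 47 = 21^2 * 31 = 18*31 = 41
  bit 3 = 0: r = r^2 mod 47 = 41^2 = 36
  -> A = 36
B = 31^21 mod 47  (bits of 21 = 10101)
  bit 0 = 1: r = r^2 * 31 mod 47 = 1^2 * 31 = 1*31 = 31
  bit 1 = 0: r = r^2 mod 47 = 31^2 = 21
  bit 2 = 1: r = r^2 * 31 mod 47 = 21^2 * 31 = 18*31 = 41
  bit 3 = 0: r = r^2 mod 47 = 41^2 = 36
  bit 4 = 1: r = r^2 * 31 mod 47 = 36^2 * 31 = 27*31 = 38
  -> B = 38
s = B^a = 38^10 mod 47  (bits of 10 = 1010)
  bit 0 = 1: r = r^2 * 38 mod 47 = 1^2 * 38 = 1*38 = 38
  bit 1 = 0: r = r^2 mod 47 = 38^2 = 34
  bit 2 = 1: r = r^2 * 38 mod 47 = 34^2 * 38 = 28*38 = 30
  bit 3 = 0: r = r^2 mod 47 = 30^2 = 7
  -> s = B^a = 7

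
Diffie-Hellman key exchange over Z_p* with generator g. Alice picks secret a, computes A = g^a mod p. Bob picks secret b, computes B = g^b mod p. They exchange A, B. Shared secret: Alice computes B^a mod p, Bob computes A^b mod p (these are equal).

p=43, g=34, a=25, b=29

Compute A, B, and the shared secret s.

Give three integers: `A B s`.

Answer: 18 20 3

Derivation:
A = 34^25 mod 43  (bits of 25 = 11001)
  bit 0 = 1: r = r^2 * 34 mod 43 = 1^2 * 34 = 1*34 = 34
  bit 1 = 1: r = r^2 * 34 mod 43 = 34^2 * 34 = 38*34 = 2
  bit 2 = 0: r = r^2 mod 43 = 2^2 = 4
  bit 3 = 0: r = r^2 mod 43 = 4^2 = 16
  bit 4 = 1: r = r^2 * 34 mod 43 = 16^2 * 34 = 41*34 = 18
  -> A = 18
B = 34^29 mod 43  (bits of 29 = 11101)
  bit 0 = 1: r = r^2 * 34 mod 43 = 1^2 * 34 = 1*34 = 34
  bit 1 = 1: r = r^2 * 34 mod 43 = 34^2 * 34 = 38*34 = 2
  bit 2 = 1: r = r^2 * 34 mod 43 = 2^2 * 34 = 4*34 = 7
  bit 3 = 0: r = r^2 mod 43 = 7^2 = 6
  bit 4 = 1: r = r^2 * 34 mod 43 = 6^2 * 34 = 36*34 = 20
  -> B = 20
s = B^a = 20^25 mod 43  (bits of 25 = 11001)
  bit 0 = 1: r = r^2 * 20 mod 43 = 1^2 * 20 = 1*20 = 20
  bit 1 = 1: r = r^2 * 20 mod 43 = 20^2 * 20 = 13*20 = 2
  bit 2 = 0: r = r^2 mod 43 = 2^2 = 4
  bit 3 = 0: r = r^2 mod 43 = 4^2 = 16
  bit 4 = 1: r = r^2 * 20 mod 43 = 16^2 * 20 = 41*20 = 3
  -> s = B^a = 3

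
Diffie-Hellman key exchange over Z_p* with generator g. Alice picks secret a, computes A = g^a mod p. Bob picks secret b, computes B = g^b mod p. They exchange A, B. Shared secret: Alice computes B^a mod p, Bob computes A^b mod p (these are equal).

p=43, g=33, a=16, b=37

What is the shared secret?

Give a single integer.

A = 33^16 mod 43  (bits of 16 = 10000)
  bit 0 = 1: r = r^2 * 33 mod 43 = 1^2 * 33 = 1*33 = 33
  bit 1 = 0: r = r^2 mod 43 = 33^2 = 14
  bit 2 = 0: r = r^2 mod 43 = 14^2 = 24
  bit 3 = 0: r = r^2 mod 43 = 24^2 = 17
  bit 4 = 0: r = r^2 mod 43 = 17^2 = 31
  -> A = 31
B = 33^37 mod 43  (bits of 37 = 100101)
  bit 0 = 1: r = r^2 * 33 mod 43 = 1^2 * 33 = 1*33 = 33
  bit 1 = 0: r = r^2 mod 43 = 33^2 = 14
  bit 2 = 0: r = r^2 mod 43 = 14^2 = 24
  bit 3 = 1: r = r^2 * 33 mod 43 = 24^2 * 33 = 17*33 = 2
  bit 4 = 0: r = r^2 mod 43 = 2^2 = 4
  bit 5 = 1: r = r^2 * 33 mod 43 = 4^2 * 33 = 16*33 = 12
  -> B = 12
s = B^a = 12^16 mod 43  (bits of 16 = 10000)
  bit 0 = 1: r = r^2 * 12 mod 43 = 1^2 * 12 = 1*12 = 12
  bit 1 = 0: r = r^2 mod 43 = 12^2 = 15
  bit 2 = 0: r = r^2 mod 43 = 15^2 = 10
  bit 3 = 0: r = r^2 mod 43 = 10^2 = 14
  bit 4 = 0: r = r^2 mod 43 = 14^2 = 24
  -> s = B^a = 24

Answer: 24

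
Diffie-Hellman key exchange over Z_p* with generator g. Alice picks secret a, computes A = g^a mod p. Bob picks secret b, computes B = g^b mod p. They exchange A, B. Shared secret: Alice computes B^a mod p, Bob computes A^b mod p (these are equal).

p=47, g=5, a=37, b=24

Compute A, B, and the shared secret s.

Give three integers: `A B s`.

A = 5^37 mod 47  (bits of 37 = 100101)
  bit 0 = 1: r = r^2 * 5 mod 47 = 1^2 * 5 = 1*5 = 5
  bit 1 = 0: r = r^2 mod 47 = 5^2 = 25
  bit 2 = 0: r = r^2 mod 47 = 25^2 = 14
  bit 3 = 1: r = r^2 * 5 mod 47 = 14^2 * 5 = 8*5 = 40
  bit 4 = 0: r = r^2 mod 47 = 40^2 = 2
  bit 5 = 1: r = r^2 * 5 mod 47 = 2^2 * 5 = 4*5 = 20
  -> A = 20
B = 5^24 mod 47  (bits of 24 = 11000)
  bit 0 = 1: r = r^2 * 5 mod 47 = 1^2 * 5 = 1*5 = 5
  bit 1 = 1: r = r^2 * 5 mod 47 = 5^2 * 5 = 25*5 = 31
  bit 2 = 0: r = r^2 mod 47 = 31^2 = 21
  bit 3 = 0: r = r^2 mod 47 = 21^2 = 18
  bit 4 = 0: r = r^2 mod 47 = 18^2 = 42
  -> B = 42
s = B^a = 42^37 mod 47  (bits of 37 = 100101)
  bit 0 = 1: r = r^2 * 42 mod 47 = 1^2 * 42 = 1*42 = 42
  bit 1 = 0: r = r^2 mod 47 = 42^2 = 25
  bit 2 = 0: r = r^2 mod 47 = 25^2 = 14
  bit 3 = 1: r = r^2 * 42 mod 47 = 14^2 * 42 = 8*42 = 7
  bit 4 = 0: r = r^2 mod 47 = 7^2 = 2
  bit 5 = 1: r = r^2 * 42 mod 47 = 2^2 * 42 = 4*42 = 27
  -> s = B^a = 27

Answer: 20 42 27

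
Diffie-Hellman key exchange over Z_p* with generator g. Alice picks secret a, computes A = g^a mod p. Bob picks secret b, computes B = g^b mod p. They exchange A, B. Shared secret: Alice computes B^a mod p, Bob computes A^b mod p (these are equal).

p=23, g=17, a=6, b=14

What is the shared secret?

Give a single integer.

A = 17^6 mod 23  (bits of 6 = 110)
  bit 0 = 1: r = r^2 * 17 mod 23 = 1^2 * 17 = 1*17 = 17
  bit 1 = 1: r = r^2 * 17 mod 23 = 17^2 * 17 = 13*17 = 14
  bit 2 = 0: r = r^2 mod 23 = 14^2 = 12
  -> A = 12
B = 17^14 mod 23  (bits of 14 = 1110)
  bit 0 = 1: r = r^2 * 17 mod 23 = 1^2 * 17 = 1*17 = 17
  bit 1 = 1: r = r^2 * 17 mod 23 = 17^2 * 17 = 13*17 = 14
  bit 2 = 1: r = r^2 * 17 mod 23 = 14^2 * 17 = 12*17 = 20
  bit 3 = 0: r = r^2 mod 23 = 20^2 = 9
  -> B = 9
s = B^a = 9^6 mod 23  (bits of 6 = 110)
  bit 0 = 1: r = r^2 * 9 mod 23 = 1^2 * 9 = 1*9 = 9
  bit 1 = 1: r = r^2 * 9 mod 23 = 9^2 * 9 = 12*9 = 16
  bit 2 = 0: r = r^2 mod 23 = 16^2 = 3
  -> s = B^a = 3

Answer: 3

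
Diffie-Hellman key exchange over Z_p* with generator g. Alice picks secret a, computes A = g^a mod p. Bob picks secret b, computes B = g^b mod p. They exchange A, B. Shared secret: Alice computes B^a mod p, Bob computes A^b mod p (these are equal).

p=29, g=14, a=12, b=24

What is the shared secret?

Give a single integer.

A = 14^12 mod 29  (bits of 12 = 1100)
  bit 0 = 1: r = r^2 * 14 mod 29 = 1^2 * 14 = 1*14 = 14
  bit 1 = 1: r = r^2 * 14 mod 29 = 14^2 * 14 = 22*14 = 18
  bit 2 = 0: r = r^2 mod 29 = 18^2 = 5
  bit 3 = 0: r = r^2 mod 29 = 5^2 = 25
  -> A = 25
B = 14^24 mod 29  (bits of 24 = 11000)
  bit 0 = 1: r = r^2 * 14 mod 29 = 1^2 * 14 = 1*14 = 14
  bit 1 = 1: r = r^2 * 14 mod 29 = 14^2 * 14 = 22*14 = 18
  bit 2 = 0: r = r^2 mod 29 = 18^2 = 5
  bit 3 = 0: r = r^2 mod 29 = 5^2 = 25
  bit 4 = 0: r = r^2 mod 29 = 25^2 = 16
  -> B = 16
s = B^a = 16^12 mod 29  (bits of 12 = 1100)
  bit 0 = 1: r = r^2 * 16 mod 29 = 1^2 * 16 = 1*16 = 16
  bit 1 = 1: r = r^2 * 16 mod 29 = 16^2 * 16 = 24*16 = 7
  bit 2 = 0: r = r^2 mod 29 = 7^2 = 20
  bit 3 = 0: r = r^2 mod 29 = 20^2 = 23
  -> s = B^a = 23

Answer: 23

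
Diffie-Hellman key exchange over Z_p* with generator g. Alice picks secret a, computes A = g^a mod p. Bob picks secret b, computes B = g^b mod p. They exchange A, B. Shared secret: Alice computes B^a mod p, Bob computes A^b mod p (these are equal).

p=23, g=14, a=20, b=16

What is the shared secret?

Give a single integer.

A = 14^20 mod 23  (bits of 20 = 10100)
  bit 0 = 1: r = r^2 * 14 mod 23 = 1^2 * 14 = 1*14 = 14
  bit 1 = 0: r = r^2 mod 23 = 14^2 = 12
  bit 2 = 1: r = r^2 * 14 mod 23 = 12^2 * 14 = 6*14 = 15
  bit 3 = 0: r = r^2 mod 23 = 15^2 = 18
  bit 4 = 0: r = r^2 mod 23 = 18^2 = 2
  -> A = 2
B = 14^16 mod 23  (bits of 16 = 10000)
  bit 0 = 1: r = r^2 * 14 mod 23 = 1^2 * 14 = 1*14 = 14
  bit 1 = 0: r = r^2 mod 23 = 14^2 = 12
  bit 2 = 0: r = r^2 mod 23 = 12^2 = 6
  bit 3 = 0: r = r^2 mod 23 = 6^2 = 13
  bit 4 = 0: r = r^2 mod 23 = 13^2 = 8
  -> B = 8
s = B^a = 8^20 mod 23  (bits of 20 = 10100)
  bit 0 = 1: r = r^2 * 8 mod 23 = 1^2 * 8 = 1*8 = 8
  bit 1 = 0: r = r^2 mod 23 = 8^2 = 18
  bit 2 = 1: r = r^2 * 8 mod 23 = 18^2 * 8 = 2*8 = 16
  bit 3 = 0: r = r^2 mod 23 = 16^2 = 3
  bit 4 = 0: r = r^2 mod 23 = 3^2 = 9
  -> s = B^a = 9

Answer: 9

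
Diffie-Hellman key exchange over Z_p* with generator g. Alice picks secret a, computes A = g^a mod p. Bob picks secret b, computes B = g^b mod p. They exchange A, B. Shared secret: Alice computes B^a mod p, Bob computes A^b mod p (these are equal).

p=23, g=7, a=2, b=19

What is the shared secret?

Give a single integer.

A = 7^2 mod 23  (bits of 2 = 10)
  bit 0 = 1: r = r^2 * 7 mod 23 = 1^2 * 7 = 1*7 = 7
  bit 1 = 0: r = r^2 mod 23 = 7^2 = 3
  -> A = 3
B = 7^19 mod 23  (bits of 19 = 10011)
  bit 0 = 1: r = r^2 * 7 mod 23 = 1^2 * 7 = 1*7 = 7
  bit 1 = 0: r = r^2 mod 23 = 7^2 = 3
  bit 2 = 0: r = r^2 mod 23 = 3^2 = 9
  bit 3 = 1: r = r^2 * 7 mod 23 = 9^2 * 7 = 12*7 = 15
  bit 4 = 1: r = r^2 * 7 mod 23 = 15^2 * 7 = 18*7 = 11
  -> B = 11
s = B^a = 11^2 mod 23  (bits of 2 = 10)
  bit 0 = 1: r = r^2 * 11 mod 23 = 1^2 * 11 = 1*11 = 11
  bit 1 = 0: r = r^2 mod 23 = 11^2 = 6
  -> s = B^a = 6

Answer: 6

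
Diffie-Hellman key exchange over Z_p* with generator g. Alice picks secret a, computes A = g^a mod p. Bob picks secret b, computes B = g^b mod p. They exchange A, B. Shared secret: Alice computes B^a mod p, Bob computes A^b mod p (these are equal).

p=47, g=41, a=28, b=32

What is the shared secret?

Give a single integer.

A = 41^28 mod 47  (bits of 28 = 11100)
  bit 0 = 1: r = r^2 * 41 mod 47 = 1^2 * 41 = 1*41 = 41
  bit 1 = 1: r = r^2 * 41 mod 47 = 41^2 * 41 = 36*41 = 19
  bit 2 = 1: r = r^2 * 41 mod 47 = 19^2 * 41 = 32*41 = 43
  bit 3 = 0: r = r^2 mod 47 = 43^2 = 16
  bit 4 = 0: r = r^2 mod 47 = 16^2 = 21
  -> A = 21
B = 41^32 mod 47  (bits of 32 = 100000)
  bit 0 = 1: r = r^2 * 41 mod 47 = 1^2 * 41 = 1*41 = 41
  bit 1 = 0: r = r^2 mod 47 = 41^2 = 36
  bit 2 = 0: r = r^2 mod 47 = 36^2 = 27
  bit 3 = 0: r = r^2 mod 47 = 27^2 = 24
  bit 4 = 0: r = r^2 mod 47 = 24^2 = 12
  bit 5 = 0: r = r^2 mod 47 = 12^2 = 3
  -> B = 3
s = B^a = 3^28 mod 47  (bits of 28 = 11100)
  bit 0 = 1: r = r^2 * 3 mod 47 = 1^2 * 3 = 1*3 = 3
  bit 1 = 1: r = r^2 * 3 mod 47 = 3^2 * 3 = 9*3 = 27
  bit 2 = 1: r = r^2 * 3 mod 47 = 27^2 * 3 = 24*3 = 25
  bit 3 = 0: r = r^2 mod 47 = 25^2 = 14
  bit 4 = 0: r = r^2 mod 47 = 14^2 = 8
  -> s = B^a = 8

Answer: 8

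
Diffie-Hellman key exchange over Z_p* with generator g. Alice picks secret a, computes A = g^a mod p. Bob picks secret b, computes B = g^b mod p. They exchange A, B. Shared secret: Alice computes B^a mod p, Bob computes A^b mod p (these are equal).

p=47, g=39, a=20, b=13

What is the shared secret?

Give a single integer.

A = 39^20 mod 47  (bits of 20 = 10100)
  bit 0 = 1: r = r^2 * 39 mod 47 = 1^2 * 39 = 1*39 = 39
  bit 1 = 0: r = r^2 mod 47 = 39^2 = 17
  bit 2 = 1: r = r^2 * 39 mod 47 = 17^2 * 39 = 7*39 = 38
  bit 3 = 0: r = r^2 mod 47 = 38^2 = 34
  bit 4 = 0: r = r^2 mod 47 = 34^2 = 28
  -> A = 28
B = 39^13 mod 47  (bits of 13 = 1101)
  bit 0 = 1: r = r^2 * 39 mod 47 = 1^2 * 39 = 1*39 = 39
  bit 1 = 1: r = r^2 * 39 mod 47 = 39^2 * 39 = 17*39 = 5
  bit 2 = 0: r = r^2 mod 47 = 5^2 = 25
  bit 3 = 1: r = r^2 * 39 mod 47 = 25^2 * 39 = 14*39 = 29
  -> B = 29
s = B^a = 29^20 mod 47  (bits of 20 = 10100)
  bit 0 = 1: r = r^2 * 29 mod 47 = 1^2 * 29 = 1*29 = 29
  bit 1 = 0: r = r^2 mod 47 = 29^2 = 42
  bit 2 = 1: r = r^2 * 29 mod 47 = 42^2 * 29 = 25*29 = 20
  bit 3 = 0: r = r^2 mod 47 = 20^2 = 24
  bit 4 = 0: r = r^2 mod 47 = 24^2 = 12
  -> s = B^a = 12

Answer: 12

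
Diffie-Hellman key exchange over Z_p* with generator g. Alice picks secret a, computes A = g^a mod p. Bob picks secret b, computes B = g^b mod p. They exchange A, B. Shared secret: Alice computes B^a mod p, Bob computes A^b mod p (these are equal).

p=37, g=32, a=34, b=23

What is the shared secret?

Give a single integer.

Answer: 21

Derivation:
A = 32^34 mod 37  (bits of 34 = 100010)
  bit 0 = 1: r = r^2 * 32 mod 37 = 1^2 * 32 = 1*32 = 32
  bit 1 = 0: r = r^2 mod 37 = 32^2 = 25
  bit 2 = 0: r = r^2 mod 37 = 25^2 = 33
  bit 3 = 0: r = r^2 mod 37 = 33^2 = 16
  bit 4 = 1: r = r^2 * 32 mod 37 = 16^2 * 32 = 34*32 = 15
  bit 5 = 0: r = r^2 mod 37 = 15^2 = 3
  -> A = 3
B = 32^23 mod 37  (bits of 23 = 10111)
  bit 0 = 1: r = r^2 * 32 mod 37 = 1^2 * 32 = 1*32 = 32
  bit 1 = 0: r = r^2 mod 37 = 32^2 = 25
  bit 2 = 1: r = r^2 * 32 mod 37 = 25^2 * 32 = 33*32 = 20
  bit 3 = 1: r = r^2 * 32 mod 37 = 20^2 * 32 = 30*32 = 35
  bit 4 = 1: r = r^2 * 32 mod 37 = 35^2 * 32 = 4*32 = 17
  -> B = 17
s = B^a = 17^34 mod 37  (bits of 34 = 100010)
  bit 0 = 1: r = r^2 * 17 mod 37 = 1^2 * 17 = 1*17 = 17
  bit 1 = 0: r = r^2 mod 37 = 17^2 = 30
  bit 2 = 0: r = r^2 mod 37 = 30^2 = 12
  bit 3 = 0: r = r^2 mod 37 = 12^2 = 33
  bit 4 = 1: r = r^2 * 17 mod 37 = 33^2 * 17 = 16*17 = 13
  bit 5 = 0: r = r^2 mod 37 = 13^2 = 21
  -> s = B^a = 21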